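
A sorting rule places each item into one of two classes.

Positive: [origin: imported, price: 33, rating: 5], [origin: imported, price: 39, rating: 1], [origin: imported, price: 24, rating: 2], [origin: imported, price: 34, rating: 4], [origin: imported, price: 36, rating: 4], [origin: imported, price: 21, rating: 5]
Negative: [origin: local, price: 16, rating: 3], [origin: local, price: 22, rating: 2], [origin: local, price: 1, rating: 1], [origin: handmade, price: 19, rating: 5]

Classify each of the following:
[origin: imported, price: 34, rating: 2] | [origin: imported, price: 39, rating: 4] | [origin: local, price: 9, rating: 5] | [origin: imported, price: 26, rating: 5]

Positive, Positive, Negative, Positive

One predicate separates the groups cleanly: origin is imported.
[origin: imported, price: 34, rating: 2]: Positive (origin is imported). [origin: imported, price: 39, rating: 4]: Positive (origin is imported). [origin: local, price: 9, rating: 5]: Negative (origin is local). [origin: imported, price: 26, rating: 5]: Positive (origin is imported).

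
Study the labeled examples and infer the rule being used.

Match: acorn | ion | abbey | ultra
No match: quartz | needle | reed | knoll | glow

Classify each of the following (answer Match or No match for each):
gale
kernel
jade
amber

Checking candidate rules against both groups, what survives is: starts with a vowel.
gale: starts with 'g' — doesn't match, so No match. kernel: starts with 'k' — doesn't match, so No match. jade: starts with 'j' — doesn't match, so No match. amber: starts with 'a' — fits, so Match.

No match, No match, No match, Match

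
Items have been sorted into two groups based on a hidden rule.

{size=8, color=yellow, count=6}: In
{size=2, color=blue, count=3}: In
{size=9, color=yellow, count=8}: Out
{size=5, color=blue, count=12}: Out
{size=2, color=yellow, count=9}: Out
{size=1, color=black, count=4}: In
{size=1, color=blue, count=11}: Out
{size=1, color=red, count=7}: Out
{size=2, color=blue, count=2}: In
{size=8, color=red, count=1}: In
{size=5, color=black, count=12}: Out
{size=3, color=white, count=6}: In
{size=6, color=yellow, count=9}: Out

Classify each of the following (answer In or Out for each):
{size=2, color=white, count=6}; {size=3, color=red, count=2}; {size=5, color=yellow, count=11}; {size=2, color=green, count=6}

In, In, Out, In

All 'In' examples share one property — count ≤ 6 — and every 'Out' example lacks it.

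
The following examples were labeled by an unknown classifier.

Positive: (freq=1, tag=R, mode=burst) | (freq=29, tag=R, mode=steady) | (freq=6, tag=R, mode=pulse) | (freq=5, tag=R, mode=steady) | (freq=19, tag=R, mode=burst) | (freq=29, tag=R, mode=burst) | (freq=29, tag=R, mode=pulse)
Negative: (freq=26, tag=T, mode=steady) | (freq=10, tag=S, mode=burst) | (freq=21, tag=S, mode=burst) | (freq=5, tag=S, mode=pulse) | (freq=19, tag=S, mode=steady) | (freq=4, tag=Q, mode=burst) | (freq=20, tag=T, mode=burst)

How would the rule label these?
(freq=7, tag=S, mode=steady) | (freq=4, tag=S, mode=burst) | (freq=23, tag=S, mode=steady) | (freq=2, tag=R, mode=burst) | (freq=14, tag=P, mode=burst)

Every 'Positive' example satisfies: tag is R. None of the 'Negative' examples do.
(freq=7, tag=S, mode=steady) → tag is S → Negative.
(freq=4, tag=S, mode=burst) → tag is S → Negative.
(freq=23, tag=S, mode=steady) → tag is S → Negative.
(freq=2, tag=R, mode=burst) → tag is R → Positive.
(freq=14, tag=P, mode=burst) → tag is P → Negative.

Negative, Negative, Negative, Positive, Negative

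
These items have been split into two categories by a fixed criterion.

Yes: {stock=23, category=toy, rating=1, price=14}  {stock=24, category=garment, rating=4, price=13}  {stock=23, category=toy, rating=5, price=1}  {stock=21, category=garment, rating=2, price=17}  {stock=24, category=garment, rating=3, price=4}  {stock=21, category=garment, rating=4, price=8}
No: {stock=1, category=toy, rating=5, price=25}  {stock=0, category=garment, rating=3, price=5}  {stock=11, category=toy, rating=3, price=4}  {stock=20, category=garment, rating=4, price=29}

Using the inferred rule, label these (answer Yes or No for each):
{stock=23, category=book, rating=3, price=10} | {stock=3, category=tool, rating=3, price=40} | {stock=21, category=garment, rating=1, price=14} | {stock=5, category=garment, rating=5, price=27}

Yes, No, Yes, No

The classifier is using: stock ≥ 21.
{stock=23, category=book, rating=3, price=10} — stock = 23, hence Yes. {stock=3, category=tool, rating=3, price=40} — stock = 3, hence No. {stock=21, category=garment, rating=1, price=14} — stock = 21, hence Yes. {stock=5, category=garment, rating=5, price=27} — stock = 5, hence No.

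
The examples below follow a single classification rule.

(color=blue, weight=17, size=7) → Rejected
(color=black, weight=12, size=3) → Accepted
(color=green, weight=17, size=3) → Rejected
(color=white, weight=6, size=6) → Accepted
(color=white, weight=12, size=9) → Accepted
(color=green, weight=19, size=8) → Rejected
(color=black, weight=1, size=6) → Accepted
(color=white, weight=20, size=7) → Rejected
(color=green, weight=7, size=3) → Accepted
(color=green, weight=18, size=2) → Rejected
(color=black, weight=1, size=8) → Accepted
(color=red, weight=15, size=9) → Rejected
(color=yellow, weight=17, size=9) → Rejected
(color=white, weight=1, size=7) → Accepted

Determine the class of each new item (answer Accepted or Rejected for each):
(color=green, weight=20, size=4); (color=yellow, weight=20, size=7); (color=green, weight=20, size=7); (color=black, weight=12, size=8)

The pattern is that an item is 'Accepted' exactly when: weight ≤ 12.
(color=green, weight=20, size=4): weight = 20 — doesn't qualify, so Rejected.
(color=yellow, weight=20, size=7): weight = 20 — doesn't qualify, so Rejected.
(color=green, weight=20, size=7): weight = 20 — doesn't qualify, so Rejected.
(color=black, weight=12, size=8): weight = 12 — fits, so Accepted.

Rejected, Rejected, Rejected, Accepted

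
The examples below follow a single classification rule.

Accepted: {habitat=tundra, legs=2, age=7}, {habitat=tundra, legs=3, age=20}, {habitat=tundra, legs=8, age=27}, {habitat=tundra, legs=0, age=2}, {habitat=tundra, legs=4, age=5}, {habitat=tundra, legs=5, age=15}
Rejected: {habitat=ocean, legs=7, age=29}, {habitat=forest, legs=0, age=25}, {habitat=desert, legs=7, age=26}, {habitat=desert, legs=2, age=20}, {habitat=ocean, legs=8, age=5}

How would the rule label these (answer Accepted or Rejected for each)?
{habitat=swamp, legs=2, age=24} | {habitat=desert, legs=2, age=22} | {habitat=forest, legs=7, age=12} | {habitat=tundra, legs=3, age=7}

Rejected, Rejected, Rejected, Accepted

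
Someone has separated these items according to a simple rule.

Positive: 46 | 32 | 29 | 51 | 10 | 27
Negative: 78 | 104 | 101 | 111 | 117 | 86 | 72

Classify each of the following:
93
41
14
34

Negative, Positive, Positive, Positive

The classifier is using: at most 51.
Negative: 93, since 93 > 51.
Positive: 41, since 41 ≤ 51.
Positive: 14, since 14 ≤ 51.
Positive: 34, since 34 ≤ 51.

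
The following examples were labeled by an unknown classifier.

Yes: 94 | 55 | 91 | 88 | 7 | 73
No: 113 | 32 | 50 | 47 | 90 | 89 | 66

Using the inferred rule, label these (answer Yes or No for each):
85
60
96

Yes, No, No

The simplest hypothesis consistent with all the labels is: ≡ 1 (mod 3).
85 — 85 mod 3 = 1, hence Yes.
60 — 60 mod 3 = 0, hence No.
96 — 96 mod 3 = 0, hence No.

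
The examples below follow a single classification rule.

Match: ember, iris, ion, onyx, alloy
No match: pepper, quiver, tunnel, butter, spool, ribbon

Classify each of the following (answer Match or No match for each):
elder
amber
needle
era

Match, Match, No match, Match

'Match' ⟺ starts with a vowel.
elder — starts with 'e', hence Match. amber — starts with 'a', hence Match. needle — starts with 'n', hence No match. era — starts with 'e', hence Match.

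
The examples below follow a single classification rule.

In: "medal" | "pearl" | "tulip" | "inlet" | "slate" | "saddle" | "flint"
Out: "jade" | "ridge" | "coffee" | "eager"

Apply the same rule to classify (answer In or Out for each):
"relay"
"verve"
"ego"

In, Out, Out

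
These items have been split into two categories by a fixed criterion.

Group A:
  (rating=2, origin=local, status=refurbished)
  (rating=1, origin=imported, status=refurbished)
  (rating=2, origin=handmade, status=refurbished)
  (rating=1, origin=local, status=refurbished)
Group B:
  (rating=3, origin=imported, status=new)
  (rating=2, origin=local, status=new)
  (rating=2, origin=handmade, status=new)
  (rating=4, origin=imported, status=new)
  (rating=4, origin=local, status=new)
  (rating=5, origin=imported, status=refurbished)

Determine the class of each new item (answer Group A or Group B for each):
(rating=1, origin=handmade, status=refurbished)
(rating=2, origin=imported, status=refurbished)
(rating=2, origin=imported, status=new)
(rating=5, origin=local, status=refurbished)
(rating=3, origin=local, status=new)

The rule appears to be: status is refurbished AND rating ≤ 2.
Group A: (rating=1, origin=handmade, status=refurbished), since status is refurbished, rating = 1. Group A: (rating=2, origin=imported, status=refurbished), since status is refurbished, rating = 2. Group B: (rating=2, origin=imported, status=new), since status is new, rating = 2. Group B: (rating=5, origin=local, status=refurbished), since status is refurbished, rating = 5. Group B: (rating=3, origin=local, status=new), since status is new, rating = 3.

Group A, Group A, Group B, Group B, Group B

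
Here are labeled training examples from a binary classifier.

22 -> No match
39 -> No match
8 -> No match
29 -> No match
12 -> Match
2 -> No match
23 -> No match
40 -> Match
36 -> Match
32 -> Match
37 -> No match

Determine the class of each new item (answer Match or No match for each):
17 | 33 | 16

No match, No match, Match

The distinguishing property — multiple of 4 AND at least 12 — holds for all the 'Match' cases and none of the 'No match' cases.
No match: 17, since 17 = 4·4 + 1, 17 ≥ 12. No match: 33, since 33 = 4·8 + 1, 33 ≥ 12. Match: 16, since 16 = 4·4, 16 ≥ 12.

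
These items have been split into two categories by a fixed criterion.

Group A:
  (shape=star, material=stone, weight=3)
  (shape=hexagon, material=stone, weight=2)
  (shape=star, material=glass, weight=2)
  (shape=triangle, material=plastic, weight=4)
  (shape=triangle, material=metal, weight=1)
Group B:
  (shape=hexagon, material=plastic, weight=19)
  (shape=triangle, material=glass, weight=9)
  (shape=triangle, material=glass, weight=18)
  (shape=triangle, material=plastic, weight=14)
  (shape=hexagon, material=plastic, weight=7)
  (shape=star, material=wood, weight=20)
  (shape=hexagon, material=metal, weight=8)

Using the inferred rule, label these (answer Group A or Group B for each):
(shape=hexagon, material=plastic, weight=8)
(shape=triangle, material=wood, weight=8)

Group B, Group B

The common property of the 'Group A' items is: weight ≤ 4. No 'Group B' item has it.
(shape=hexagon, material=plastic, weight=8): weight = 8 — does not pass, so Group B.
(shape=triangle, material=wood, weight=8): weight = 8 — does not pass, so Group B.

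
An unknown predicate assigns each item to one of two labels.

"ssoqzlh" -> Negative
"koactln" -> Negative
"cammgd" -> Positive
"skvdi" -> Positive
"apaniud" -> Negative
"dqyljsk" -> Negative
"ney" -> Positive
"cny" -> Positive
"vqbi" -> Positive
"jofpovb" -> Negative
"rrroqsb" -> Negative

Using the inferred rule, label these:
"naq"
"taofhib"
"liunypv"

'Positive' ⟺ length ≤ 6.

Positive, Negative, Negative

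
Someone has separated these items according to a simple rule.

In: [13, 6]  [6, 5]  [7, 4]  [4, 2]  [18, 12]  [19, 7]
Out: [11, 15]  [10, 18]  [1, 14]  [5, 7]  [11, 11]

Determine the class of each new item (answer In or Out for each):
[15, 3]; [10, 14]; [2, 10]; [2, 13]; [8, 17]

In, Out, Out, Out, Out

The simplest hypothesis consistent with all the labels is: first > second.
[15, 3]: 15 > 3, checks out → In. [10, 14]: 10 < 14, doesn't qualify → Out. [2, 10]: 2 < 10, doesn't qualify → Out. [2, 13]: 2 < 13, doesn't qualify → Out. [8, 17]: 8 < 17, doesn't qualify → Out.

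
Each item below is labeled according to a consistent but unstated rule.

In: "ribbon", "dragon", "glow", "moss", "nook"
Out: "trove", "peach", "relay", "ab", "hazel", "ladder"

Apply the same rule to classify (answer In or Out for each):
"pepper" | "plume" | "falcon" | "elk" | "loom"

The simplest hypothesis consistent with all the labels is: even length AND contains 'o'.
"pepper": length 6, no 'o', fails the rule → Out.
"plume": length 5, no 'o', fails the rule → Out.
"falcon": length 6, has 'o', checks out → In.
"elk": length 3, no 'o', fails the rule → Out.
"loom": length 4, has 'o', checks out → In.

Out, Out, In, Out, In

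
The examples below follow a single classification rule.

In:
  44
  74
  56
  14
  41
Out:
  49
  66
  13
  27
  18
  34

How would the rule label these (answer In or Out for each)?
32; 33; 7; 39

In, Out, Out, Out

One predicate separates the groups cleanly: ≡ 2 (mod 3).
In: 32, since 32 mod 3 = 2.
Out: 33, since 33 mod 3 = 0.
Out: 7, since 7 mod 3 = 1.
Out: 39, since 39 mod 3 = 0.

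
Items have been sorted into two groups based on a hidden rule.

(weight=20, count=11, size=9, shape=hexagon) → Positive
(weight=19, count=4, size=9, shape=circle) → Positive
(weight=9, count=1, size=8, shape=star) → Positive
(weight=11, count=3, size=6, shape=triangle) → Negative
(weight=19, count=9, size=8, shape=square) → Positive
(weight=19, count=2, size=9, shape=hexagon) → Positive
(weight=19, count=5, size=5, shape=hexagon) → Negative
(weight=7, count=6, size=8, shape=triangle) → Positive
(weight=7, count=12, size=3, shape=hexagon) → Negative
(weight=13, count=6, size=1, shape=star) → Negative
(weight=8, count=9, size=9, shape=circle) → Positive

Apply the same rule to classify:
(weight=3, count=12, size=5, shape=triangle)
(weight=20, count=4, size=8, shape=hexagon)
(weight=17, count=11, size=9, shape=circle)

Every 'Positive' example satisfies: size ≥ 8. None of the 'Negative' examples do.
(weight=3, count=12, size=5, shape=triangle) → size = 5 → Negative.
(weight=20, count=4, size=8, shape=hexagon) → size = 8 → Positive.
(weight=17, count=11, size=9, shape=circle) → size = 9 → Positive.

Negative, Positive, Positive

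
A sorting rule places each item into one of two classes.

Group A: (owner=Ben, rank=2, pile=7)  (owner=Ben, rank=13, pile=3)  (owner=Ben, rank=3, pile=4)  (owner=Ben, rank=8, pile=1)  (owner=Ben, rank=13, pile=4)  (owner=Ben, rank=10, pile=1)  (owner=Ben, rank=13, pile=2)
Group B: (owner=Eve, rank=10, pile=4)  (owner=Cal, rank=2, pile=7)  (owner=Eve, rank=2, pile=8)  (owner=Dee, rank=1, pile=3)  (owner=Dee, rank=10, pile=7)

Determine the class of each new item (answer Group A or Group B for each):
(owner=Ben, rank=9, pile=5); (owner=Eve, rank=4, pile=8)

'Group A' ⟺ owner is Ben.

Group A, Group B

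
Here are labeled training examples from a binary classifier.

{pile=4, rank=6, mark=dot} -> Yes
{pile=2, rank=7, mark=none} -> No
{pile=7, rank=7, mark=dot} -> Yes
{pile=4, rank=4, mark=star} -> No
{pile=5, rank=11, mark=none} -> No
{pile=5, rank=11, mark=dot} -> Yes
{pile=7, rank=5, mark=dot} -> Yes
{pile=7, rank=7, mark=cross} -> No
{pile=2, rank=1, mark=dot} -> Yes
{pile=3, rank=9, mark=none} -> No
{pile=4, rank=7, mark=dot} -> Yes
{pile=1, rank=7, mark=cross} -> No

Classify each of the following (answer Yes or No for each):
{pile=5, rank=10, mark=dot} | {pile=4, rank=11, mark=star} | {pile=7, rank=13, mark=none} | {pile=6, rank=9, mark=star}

Every 'Yes' example satisfies: mark is dot. None of the 'No' examples do.
{pile=5, rank=10, mark=dot}: mark is dot, qualifies → Yes. {pile=4, rank=11, mark=star}: mark is star, doesn't match → No. {pile=7, rank=13, mark=none}: mark is none, doesn't match → No. {pile=6, rank=9, mark=star}: mark is star, doesn't match → No.

Yes, No, No, No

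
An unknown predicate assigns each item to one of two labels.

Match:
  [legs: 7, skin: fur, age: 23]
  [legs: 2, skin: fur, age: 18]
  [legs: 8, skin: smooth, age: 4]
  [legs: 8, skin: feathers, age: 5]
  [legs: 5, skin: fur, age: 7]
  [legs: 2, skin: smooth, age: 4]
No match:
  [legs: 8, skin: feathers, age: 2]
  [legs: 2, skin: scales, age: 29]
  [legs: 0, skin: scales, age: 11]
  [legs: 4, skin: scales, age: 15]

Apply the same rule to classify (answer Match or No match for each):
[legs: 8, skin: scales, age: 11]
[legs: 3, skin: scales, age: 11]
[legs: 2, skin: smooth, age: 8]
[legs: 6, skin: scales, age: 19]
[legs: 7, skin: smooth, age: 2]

'Match' ⟺ skin is not scales AND age ≥ 4.
[legs: 8, skin: scales, age: 11]: skin is scales, age = 11 — lacks this property, so No match.
[legs: 3, skin: scales, age: 11]: skin is scales, age = 11 — lacks this property, so No match.
[legs: 2, skin: smooth, age: 8]: skin is smooth, age = 8 — meets the rule, so Match.
[legs: 6, skin: scales, age: 19]: skin is scales, age = 19 — lacks this property, so No match.
[legs: 7, skin: smooth, age: 2]: skin is smooth, age = 2 — lacks this property, so No match.

No match, No match, Match, No match, No match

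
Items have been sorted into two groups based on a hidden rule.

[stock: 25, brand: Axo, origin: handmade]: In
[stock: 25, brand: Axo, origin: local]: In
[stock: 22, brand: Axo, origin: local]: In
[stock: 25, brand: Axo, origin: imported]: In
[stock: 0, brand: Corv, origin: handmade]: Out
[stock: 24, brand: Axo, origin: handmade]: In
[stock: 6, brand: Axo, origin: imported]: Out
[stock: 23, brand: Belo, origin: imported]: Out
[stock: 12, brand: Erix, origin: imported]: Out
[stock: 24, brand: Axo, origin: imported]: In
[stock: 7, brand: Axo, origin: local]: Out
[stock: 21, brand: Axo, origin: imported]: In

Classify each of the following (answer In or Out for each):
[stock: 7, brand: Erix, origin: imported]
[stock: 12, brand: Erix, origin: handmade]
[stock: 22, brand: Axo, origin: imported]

Out, Out, In

The distinguishing property — brand is Axo AND stock ≥ 12 — holds for all the 'In' cases and none of the 'Out' cases.
[stock: 7, brand: Erix, origin: imported] — brand is Erix, stock = 7, hence Out. [stock: 12, brand: Erix, origin: handmade] — brand is Erix, stock = 12, hence Out. [stock: 22, brand: Axo, origin: imported] — brand is Axo, stock = 22, hence In.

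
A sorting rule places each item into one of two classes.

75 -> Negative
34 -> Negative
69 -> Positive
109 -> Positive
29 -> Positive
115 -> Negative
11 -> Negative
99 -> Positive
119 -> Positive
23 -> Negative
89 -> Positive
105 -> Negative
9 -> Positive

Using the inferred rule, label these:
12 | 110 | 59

A rule that fits every label: ends in digit 9 — true of each 'Positive' example, false of each 'Negative' one.

Negative, Negative, Positive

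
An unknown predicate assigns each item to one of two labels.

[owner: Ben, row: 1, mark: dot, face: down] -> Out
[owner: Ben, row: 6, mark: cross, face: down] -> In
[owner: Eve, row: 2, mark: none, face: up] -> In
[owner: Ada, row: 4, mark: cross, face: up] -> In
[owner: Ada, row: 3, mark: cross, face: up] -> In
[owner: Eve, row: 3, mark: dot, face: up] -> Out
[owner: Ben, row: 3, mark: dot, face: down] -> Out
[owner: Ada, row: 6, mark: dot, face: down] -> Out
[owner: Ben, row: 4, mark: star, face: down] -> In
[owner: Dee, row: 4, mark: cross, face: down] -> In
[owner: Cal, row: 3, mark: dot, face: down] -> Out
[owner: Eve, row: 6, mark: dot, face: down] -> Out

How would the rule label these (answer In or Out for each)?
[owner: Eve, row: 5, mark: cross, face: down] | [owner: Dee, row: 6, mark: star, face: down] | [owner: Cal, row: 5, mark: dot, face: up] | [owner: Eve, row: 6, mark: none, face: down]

In, In, Out, In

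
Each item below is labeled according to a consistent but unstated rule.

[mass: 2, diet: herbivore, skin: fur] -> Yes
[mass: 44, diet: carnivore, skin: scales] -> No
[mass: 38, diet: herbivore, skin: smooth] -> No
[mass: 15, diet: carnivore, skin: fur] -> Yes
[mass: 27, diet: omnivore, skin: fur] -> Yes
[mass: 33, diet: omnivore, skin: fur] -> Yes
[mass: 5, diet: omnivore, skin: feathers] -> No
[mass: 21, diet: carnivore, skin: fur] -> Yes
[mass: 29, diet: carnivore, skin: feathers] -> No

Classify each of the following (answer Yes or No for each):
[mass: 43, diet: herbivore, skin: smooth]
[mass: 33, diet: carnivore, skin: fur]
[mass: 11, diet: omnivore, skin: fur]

No, Yes, Yes

All 'Yes' examples share one property — skin is fur — and every 'No' example lacks it.
[mass: 43, diet: herbivore, skin: smooth]: No (skin is smooth). [mass: 33, diet: carnivore, skin: fur]: Yes (skin is fur). [mass: 11, diet: omnivore, skin: fur]: Yes (skin is fur).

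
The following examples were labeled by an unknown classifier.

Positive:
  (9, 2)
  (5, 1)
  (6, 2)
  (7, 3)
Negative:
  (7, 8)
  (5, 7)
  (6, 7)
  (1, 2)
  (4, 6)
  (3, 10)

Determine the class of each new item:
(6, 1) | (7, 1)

Every 'Positive' example satisfies: first > second. None of the 'Negative' examples do.
(6, 1): Positive (6 > 1).
(7, 1): Positive (7 > 1).

Positive, Positive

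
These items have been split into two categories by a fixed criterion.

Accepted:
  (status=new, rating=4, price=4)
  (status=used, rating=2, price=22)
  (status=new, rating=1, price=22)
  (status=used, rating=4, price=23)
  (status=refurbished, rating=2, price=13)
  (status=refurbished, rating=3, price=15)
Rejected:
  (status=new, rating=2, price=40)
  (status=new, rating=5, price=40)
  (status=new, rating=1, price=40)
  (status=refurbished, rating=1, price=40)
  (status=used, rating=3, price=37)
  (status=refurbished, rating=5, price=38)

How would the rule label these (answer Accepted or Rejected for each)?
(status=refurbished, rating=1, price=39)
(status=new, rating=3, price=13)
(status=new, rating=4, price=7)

The rule appears to be: price ≤ 23.

Rejected, Accepted, Accepted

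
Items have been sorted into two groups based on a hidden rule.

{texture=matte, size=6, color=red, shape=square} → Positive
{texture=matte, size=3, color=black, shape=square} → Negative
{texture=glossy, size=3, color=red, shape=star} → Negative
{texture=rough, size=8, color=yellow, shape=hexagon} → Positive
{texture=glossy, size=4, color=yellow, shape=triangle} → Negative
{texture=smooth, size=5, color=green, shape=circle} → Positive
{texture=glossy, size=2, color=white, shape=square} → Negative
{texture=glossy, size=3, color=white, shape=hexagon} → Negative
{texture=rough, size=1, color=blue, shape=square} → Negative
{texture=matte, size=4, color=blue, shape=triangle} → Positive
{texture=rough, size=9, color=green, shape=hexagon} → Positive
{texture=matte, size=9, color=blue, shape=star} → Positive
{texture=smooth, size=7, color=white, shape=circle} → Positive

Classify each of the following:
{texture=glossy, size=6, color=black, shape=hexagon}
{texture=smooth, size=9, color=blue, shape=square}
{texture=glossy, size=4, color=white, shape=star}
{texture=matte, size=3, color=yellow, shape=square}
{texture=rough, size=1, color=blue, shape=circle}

Negative, Positive, Negative, Negative, Negative

The rule appears to be: texture is not glossy AND size ≥ 4.
{texture=glossy, size=6, color=black, shape=hexagon}: Negative (texture is glossy, size = 6).
{texture=smooth, size=9, color=blue, shape=square}: Positive (texture is smooth, size = 9).
{texture=glossy, size=4, color=white, shape=star}: Negative (texture is glossy, size = 4).
{texture=matte, size=3, color=yellow, shape=square}: Negative (texture is matte, size = 3).
{texture=rough, size=1, color=blue, shape=circle}: Negative (texture is rough, size = 1).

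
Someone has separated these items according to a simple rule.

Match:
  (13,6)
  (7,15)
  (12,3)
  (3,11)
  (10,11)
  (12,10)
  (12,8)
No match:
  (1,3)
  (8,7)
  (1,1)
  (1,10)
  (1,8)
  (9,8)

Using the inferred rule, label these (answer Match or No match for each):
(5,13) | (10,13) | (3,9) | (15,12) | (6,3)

Match, Match, No match, Match, No match

All 'Match' examples share one property — max ≥ 11 — and every 'No match' example lacks it.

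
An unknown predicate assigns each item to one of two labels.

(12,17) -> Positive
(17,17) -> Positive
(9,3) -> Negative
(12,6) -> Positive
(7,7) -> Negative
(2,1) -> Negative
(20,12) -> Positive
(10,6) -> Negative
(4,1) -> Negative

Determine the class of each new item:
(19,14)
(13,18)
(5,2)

Positive, Positive, Negative

The classifier is using: sum ≥ 18.
(19,14): 19+14 = 33, checks out → Positive.
(13,18): 13+18 = 31, checks out → Positive.
(5,2): 5+2 = 7, lacks this property → Negative.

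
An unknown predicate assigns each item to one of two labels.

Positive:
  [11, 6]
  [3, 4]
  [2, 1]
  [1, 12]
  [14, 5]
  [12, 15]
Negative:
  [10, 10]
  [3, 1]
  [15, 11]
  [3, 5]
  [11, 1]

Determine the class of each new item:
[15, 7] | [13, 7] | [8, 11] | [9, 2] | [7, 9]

The classifier is using: sum is odd.
[15, 7] — 15+7 = 22, hence Negative. [13, 7] — 13+7 = 20, hence Negative. [8, 11] — 8+11 = 19, hence Positive. [9, 2] — 9+2 = 11, hence Positive. [7, 9] — 7+9 = 16, hence Negative.

Negative, Negative, Positive, Positive, Negative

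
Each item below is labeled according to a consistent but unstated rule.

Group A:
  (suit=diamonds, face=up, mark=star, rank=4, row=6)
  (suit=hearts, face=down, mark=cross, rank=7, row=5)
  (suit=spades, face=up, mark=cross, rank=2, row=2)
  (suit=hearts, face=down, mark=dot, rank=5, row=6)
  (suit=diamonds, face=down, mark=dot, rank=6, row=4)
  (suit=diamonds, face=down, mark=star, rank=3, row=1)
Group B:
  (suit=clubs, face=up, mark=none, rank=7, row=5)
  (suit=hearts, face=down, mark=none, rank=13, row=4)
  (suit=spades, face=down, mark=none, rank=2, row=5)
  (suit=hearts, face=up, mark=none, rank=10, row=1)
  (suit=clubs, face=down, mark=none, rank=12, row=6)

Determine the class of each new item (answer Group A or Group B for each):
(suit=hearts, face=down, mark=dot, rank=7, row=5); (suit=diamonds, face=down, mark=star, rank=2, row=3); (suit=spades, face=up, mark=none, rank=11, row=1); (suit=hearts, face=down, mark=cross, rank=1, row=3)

The common property of the 'Group A' items is: mark is not none. No 'Group B' item has it.
(suit=hearts, face=down, mark=dot, rank=7, row=5): mark is dot, meets the rule → Group A. (suit=diamonds, face=down, mark=star, rank=2, row=3): mark is star, meets the rule → Group A. (suit=spades, face=up, mark=none, rank=11, row=1): mark is none, doesn't qualify → Group B. (suit=hearts, face=down, mark=cross, rank=1, row=3): mark is cross, meets the rule → Group A.

Group A, Group A, Group B, Group A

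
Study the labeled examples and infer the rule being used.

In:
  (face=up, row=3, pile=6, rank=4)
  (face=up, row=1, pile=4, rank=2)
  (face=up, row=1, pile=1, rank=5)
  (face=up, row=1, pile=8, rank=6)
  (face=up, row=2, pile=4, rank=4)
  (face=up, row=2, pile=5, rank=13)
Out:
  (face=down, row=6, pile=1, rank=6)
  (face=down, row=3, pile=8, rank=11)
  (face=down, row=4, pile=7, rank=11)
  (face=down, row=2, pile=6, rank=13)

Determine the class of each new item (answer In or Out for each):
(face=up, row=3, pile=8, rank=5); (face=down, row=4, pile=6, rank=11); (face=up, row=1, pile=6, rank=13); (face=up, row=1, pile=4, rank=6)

In, Out, In, In

The pattern is that an item is 'In' exactly when: face is up.
In: (face=up, row=3, pile=8, rank=5), since face is up.
Out: (face=down, row=4, pile=6, rank=11), since face is down.
In: (face=up, row=1, pile=6, rank=13), since face is up.
In: (face=up, row=1, pile=4, rank=6), since face is up.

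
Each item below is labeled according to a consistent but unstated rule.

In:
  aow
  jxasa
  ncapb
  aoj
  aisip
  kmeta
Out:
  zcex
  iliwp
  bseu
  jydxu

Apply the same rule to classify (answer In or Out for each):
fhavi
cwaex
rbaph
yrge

A rule that fits every label: contains 'a' — true of each 'In' example, false of each 'Out' one.
fhavi: In (has 'a'). cwaex: In (has 'a'). rbaph: In (has 'a'). yrge: Out (no 'a').

In, In, In, Out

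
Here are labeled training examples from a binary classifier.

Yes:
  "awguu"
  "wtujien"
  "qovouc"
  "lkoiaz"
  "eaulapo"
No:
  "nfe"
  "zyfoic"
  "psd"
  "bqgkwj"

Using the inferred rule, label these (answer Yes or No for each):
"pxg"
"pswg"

'Yes' ⟺ has ≥ 3 vowels.
No: "pxg", since 0 vowels. No: "pswg", since 0 vowels.

No, No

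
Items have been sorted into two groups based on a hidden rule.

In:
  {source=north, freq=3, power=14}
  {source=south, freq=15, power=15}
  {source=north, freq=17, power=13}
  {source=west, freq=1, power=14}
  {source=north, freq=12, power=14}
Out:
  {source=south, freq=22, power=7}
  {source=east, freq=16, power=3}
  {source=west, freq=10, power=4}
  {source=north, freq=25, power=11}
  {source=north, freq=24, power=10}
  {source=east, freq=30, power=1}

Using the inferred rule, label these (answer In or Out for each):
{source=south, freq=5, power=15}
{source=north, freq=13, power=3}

The pattern is that an item is 'In' exactly when: power ≥ 13.
{source=south, freq=5, power=15}: In (power = 15).
{source=north, freq=13, power=3}: Out (power = 3).

In, Out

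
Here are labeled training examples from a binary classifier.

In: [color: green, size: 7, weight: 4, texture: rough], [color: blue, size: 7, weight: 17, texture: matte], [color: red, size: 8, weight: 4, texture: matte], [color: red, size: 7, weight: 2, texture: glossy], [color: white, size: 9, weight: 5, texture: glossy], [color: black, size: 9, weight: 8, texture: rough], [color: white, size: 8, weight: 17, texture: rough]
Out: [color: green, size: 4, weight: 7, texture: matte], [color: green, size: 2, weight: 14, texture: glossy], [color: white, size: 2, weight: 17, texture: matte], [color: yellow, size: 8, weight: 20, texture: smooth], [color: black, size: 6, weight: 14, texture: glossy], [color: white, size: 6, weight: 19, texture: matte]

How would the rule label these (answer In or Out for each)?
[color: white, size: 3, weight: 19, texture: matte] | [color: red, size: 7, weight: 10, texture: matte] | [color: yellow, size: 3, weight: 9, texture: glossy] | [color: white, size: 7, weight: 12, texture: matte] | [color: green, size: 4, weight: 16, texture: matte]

Out, In, Out, In, Out

The rule appears to be: size ≥ 7 AND weight ≤ 17.
[color: white, size: 3, weight: 19, texture: matte] — size = 3, weight = 19, hence Out. [color: red, size: 7, weight: 10, texture: matte] — size = 7, weight = 10, hence In. [color: yellow, size: 3, weight: 9, texture: glossy] — size = 3, weight = 9, hence Out. [color: white, size: 7, weight: 12, texture: matte] — size = 7, weight = 12, hence In. [color: green, size: 4, weight: 16, texture: matte] — size = 4, weight = 16, hence Out.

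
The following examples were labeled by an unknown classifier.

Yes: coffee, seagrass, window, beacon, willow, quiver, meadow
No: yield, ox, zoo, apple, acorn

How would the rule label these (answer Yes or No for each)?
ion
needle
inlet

No, Yes, No

'Yes' ⟺ length ≥ 6.
ion → length 3 → No.
needle → length 6 → Yes.
inlet → length 5 → No.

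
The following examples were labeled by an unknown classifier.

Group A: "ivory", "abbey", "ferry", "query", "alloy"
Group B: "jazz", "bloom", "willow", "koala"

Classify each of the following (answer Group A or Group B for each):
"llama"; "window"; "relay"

The simplest hypothesis consistent with all the labels is: contains 'y'.
Group B: "llama", since no 'y'.
Group B: "window", since no 'y'.
Group A: "relay", since has 'y'.

Group B, Group B, Group A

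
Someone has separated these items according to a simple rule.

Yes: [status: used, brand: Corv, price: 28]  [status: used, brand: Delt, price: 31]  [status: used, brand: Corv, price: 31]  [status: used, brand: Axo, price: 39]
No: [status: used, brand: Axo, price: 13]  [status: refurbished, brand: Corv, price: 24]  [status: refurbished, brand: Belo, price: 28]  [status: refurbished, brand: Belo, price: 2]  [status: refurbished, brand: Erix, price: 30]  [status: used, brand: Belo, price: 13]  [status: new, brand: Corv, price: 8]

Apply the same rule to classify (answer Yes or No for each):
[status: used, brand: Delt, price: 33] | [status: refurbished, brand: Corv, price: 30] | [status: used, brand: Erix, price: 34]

Yes, No, Yes

All 'Yes' examples share one property — status is used AND price ≥ 24 — and every 'No' example lacks it.
[status: used, brand: Delt, price: 33] → status is used, price = 33 → Yes.
[status: refurbished, brand: Corv, price: 30] → status is refurbished, price = 30 → No.
[status: used, brand: Erix, price: 34] → status is used, price = 34 → Yes.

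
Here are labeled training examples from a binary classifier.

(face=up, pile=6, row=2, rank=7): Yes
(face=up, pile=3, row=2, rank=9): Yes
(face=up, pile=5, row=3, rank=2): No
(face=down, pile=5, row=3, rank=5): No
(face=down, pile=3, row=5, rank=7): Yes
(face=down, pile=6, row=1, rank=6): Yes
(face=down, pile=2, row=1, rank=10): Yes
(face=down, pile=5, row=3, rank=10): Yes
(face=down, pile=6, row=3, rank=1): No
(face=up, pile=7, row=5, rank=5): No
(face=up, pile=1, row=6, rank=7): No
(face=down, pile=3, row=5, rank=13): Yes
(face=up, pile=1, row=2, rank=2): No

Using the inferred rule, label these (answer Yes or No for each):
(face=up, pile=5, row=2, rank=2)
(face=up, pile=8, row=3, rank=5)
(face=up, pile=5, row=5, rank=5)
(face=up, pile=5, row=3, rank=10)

'Yes' ⟺ row ≤ 5 AND rank ≥ 6.
(face=up, pile=5, row=2, rank=2): No (row = 2, rank = 2). (face=up, pile=8, row=3, rank=5): No (row = 3, rank = 5). (face=up, pile=5, row=5, rank=5): No (row = 5, rank = 5). (face=up, pile=5, row=3, rank=10): Yes (row = 3, rank = 10).

No, No, No, Yes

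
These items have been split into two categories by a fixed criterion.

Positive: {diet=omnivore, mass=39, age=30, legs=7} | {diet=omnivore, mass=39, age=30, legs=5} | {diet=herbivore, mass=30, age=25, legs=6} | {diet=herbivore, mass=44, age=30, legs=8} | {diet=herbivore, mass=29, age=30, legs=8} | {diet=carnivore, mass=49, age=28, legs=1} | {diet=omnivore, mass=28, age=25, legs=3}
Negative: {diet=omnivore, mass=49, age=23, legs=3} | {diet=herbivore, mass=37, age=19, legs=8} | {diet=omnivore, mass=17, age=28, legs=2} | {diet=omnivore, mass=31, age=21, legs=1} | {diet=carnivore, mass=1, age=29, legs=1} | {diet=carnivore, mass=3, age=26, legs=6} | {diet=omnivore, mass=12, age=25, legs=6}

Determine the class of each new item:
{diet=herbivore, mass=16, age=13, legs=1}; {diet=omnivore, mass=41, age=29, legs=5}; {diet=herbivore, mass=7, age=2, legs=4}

Negative, Positive, Negative

The simplest hypothesis consistent with all the labels is: age ≥ 25 AND mass ≥ 28.
{diet=herbivore, mass=16, age=13, legs=1}: age = 13, mass = 16, does not satisfy this → Negative. {diet=omnivore, mass=41, age=29, legs=5}: age = 29, mass = 41, checks out → Positive. {diet=herbivore, mass=7, age=2, legs=4}: age = 2, mass = 7, does not satisfy this → Negative.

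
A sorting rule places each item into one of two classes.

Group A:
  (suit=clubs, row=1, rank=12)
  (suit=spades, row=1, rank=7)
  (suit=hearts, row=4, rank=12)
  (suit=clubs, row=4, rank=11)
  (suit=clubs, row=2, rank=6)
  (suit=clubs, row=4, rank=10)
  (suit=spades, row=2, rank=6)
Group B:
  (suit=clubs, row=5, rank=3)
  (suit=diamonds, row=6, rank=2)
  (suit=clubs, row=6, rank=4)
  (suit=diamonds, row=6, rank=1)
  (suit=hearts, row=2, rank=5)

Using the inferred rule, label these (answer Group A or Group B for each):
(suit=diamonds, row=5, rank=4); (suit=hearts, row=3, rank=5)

The rule appears to be: rank ≥ 6.

Group B, Group B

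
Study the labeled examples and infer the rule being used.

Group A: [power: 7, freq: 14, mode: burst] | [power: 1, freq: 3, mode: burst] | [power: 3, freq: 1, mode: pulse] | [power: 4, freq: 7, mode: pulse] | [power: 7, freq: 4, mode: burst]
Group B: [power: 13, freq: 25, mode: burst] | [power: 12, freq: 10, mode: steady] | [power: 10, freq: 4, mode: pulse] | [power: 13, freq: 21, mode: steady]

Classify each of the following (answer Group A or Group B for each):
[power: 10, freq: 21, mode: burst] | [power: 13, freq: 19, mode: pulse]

'Group A' ⟺ power ≤ 7.

Group B, Group B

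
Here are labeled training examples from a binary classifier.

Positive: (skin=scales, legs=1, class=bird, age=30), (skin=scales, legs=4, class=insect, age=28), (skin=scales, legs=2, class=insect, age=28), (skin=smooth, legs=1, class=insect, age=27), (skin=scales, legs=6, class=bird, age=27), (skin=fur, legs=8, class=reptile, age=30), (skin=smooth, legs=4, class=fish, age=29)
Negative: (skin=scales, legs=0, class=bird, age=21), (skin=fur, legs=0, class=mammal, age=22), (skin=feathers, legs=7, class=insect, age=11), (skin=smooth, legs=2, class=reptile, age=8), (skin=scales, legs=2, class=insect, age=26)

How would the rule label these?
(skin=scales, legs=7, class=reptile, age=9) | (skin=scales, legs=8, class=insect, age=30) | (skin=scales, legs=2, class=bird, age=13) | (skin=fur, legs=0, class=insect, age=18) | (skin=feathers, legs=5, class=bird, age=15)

Negative, Positive, Negative, Negative, Negative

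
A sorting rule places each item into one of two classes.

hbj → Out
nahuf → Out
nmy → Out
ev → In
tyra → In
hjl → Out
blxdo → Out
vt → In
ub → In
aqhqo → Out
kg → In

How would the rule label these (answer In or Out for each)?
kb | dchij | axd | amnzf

In, Out, Out, Out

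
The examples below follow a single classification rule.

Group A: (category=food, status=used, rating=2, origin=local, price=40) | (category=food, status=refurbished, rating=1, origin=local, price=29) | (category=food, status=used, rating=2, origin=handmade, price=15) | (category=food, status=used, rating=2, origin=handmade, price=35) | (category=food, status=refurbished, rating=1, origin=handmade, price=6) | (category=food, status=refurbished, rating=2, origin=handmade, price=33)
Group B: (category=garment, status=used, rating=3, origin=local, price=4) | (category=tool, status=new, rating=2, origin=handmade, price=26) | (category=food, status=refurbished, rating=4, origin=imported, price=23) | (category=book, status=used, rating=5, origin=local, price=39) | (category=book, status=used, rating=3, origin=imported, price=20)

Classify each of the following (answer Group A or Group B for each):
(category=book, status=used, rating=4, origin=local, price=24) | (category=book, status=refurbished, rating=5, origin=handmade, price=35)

The simplest hypothesis consistent with all the labels is: category is food AND rating ≤ 2.
Group B: (category=book, status=used, rating=4, origin=local, price=24), since category is book, rating = 4.
Group B: (category=book, status=refurbished, rating=5, origin=handmade, price=35), since category is book, rating = 5.

Group B, Group B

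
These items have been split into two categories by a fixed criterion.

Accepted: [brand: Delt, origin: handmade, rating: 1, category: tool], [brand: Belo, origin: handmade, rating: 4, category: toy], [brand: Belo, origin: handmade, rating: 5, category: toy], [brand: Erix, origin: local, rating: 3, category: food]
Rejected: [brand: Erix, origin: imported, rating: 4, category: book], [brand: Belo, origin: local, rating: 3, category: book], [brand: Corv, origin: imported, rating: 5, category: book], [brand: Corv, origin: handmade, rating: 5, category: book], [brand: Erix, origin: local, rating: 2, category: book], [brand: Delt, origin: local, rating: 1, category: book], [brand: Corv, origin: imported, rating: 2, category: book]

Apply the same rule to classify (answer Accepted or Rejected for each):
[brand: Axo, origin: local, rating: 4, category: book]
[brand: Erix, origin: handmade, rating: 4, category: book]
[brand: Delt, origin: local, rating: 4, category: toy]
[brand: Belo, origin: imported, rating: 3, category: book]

Rejected, Rejected, Accepted, Rejected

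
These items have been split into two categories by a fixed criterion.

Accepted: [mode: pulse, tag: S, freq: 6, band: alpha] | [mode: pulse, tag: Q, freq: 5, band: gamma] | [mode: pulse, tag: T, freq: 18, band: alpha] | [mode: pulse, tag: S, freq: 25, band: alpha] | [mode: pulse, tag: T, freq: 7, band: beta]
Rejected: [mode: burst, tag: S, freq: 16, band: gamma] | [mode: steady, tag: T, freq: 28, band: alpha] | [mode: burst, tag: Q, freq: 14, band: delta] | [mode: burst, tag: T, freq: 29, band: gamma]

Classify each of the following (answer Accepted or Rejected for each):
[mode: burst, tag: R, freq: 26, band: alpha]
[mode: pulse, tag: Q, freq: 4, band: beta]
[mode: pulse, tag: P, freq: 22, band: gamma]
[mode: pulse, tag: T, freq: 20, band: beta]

Rejected, Accepted, Accepted, Accepted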